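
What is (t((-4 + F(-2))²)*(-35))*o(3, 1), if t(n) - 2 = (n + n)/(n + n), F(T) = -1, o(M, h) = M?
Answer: -315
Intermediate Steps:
t(n) = 3 (t(n) = 2 + (n + n)/(n + n) = 2 + (2*n)/((2*n)) = 2 + (2*n)*(1/(2*n)) = 2 + 1 = 3)
(t((-4 + F(-2))²)*(-35))*o(3, 1) = (3*(-35))*3 = -105*3 = -315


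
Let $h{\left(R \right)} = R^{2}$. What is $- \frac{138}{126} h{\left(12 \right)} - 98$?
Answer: $- \frac{1790}{7} \approx -255.71$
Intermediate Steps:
$- \frac{138}{126} h{\left(12 \right)} - 98 = - \frac{138}{126} \cdot 12^{2} - 98 = \left(-138\right) \frac{1}{126} \cdot 144 - 98 = \left(- \frac{23}{21}\right) 144 - 98 = - \frac{1104}{7} - 98 = - \frac{1790}{7}$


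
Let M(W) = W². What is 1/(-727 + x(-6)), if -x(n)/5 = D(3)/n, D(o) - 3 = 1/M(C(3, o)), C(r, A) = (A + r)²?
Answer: -7776/5633707 ≈ -0.0013803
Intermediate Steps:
D(o) = 3 + (3 + o)⁻⁴ (D(o) = 3 + 1/(((o + 3)²)²) = 3 + 1/(((3 + o)²)²) = 3 + 1/((3 + o)⁴) = 3 + (3 + o)⁻⁴)
x(n) = -19445/(1296*n) (x(n) = -5*(3 + (3 + 3)⁻⁴)/n = -5*(3 + 6⁻⁴)/n = -5*(3 + 1/1296)/n = -19445/(1296*n))
1/(-727 + x(-6)) = 1/(-727 - 19445/1296/(-6)) = 1/(-727 - 19445/1296*(-⅙)) = 1/(-727 + 19445/7776) = 1/(-5633707/7776) = -7776/5633707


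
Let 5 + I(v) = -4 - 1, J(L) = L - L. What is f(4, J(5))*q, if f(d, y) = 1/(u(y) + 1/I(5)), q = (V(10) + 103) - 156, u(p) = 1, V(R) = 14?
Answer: -130/3 ≈ -43.333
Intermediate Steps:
J(L) = 0
q = -39 (q = (14 + 103) - 156 = 117 - 156 = -39)
I(v) = -10 (I(v) = -5 + (-4 - 1) = -5 - 5 = -10)
f(d, y) = 10/9 (f(d, y) = 1/(1 + 1/(-10)) = 1/(1 - ⅒) = 1/(9/10) = 10/9)
f(4, J(5))*q = (10/9)*(-39) = -130/3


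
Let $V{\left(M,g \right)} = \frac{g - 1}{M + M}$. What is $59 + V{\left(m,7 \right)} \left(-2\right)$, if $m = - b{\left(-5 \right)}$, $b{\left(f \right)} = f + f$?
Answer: $\frac{292}{5} \approx 58.4$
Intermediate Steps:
$b{\left(f \right)} = 2 f$
$m = 10$ ($m = - 2 \left(-5\right) = \left(-1\right) \left(-10\right) = 10$)
$V{\left(M,g \right)} = \frac{-1 + g}{2 M}$
$59 + V{\left(m,7 \right)} \left(-2\right) = 59 + \frac{-1 + 7}{2 \cdot 10} \left(-2\right) = 59 + \frac{1}{2} \cdot \frac{1}{10} \cdot 6 \left(-2\right) = 59 + \frac{3}{10} \left(-2\right) = 59 - \frac{3}{5} = \frac{292}{5}$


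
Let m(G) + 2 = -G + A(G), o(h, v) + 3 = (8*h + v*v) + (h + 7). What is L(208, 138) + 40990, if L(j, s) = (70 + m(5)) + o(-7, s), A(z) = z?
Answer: 60043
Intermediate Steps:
o(h, v) = 4 + v**2 + 9*h (o(h, v) = -3 + ((8*h + v*v) + (h + 7)) = -3 + ((8*h + v**2) + (7 + h)) = -3 + ((v**2 + 8*h) + (7 + h)) = -3 + (7 + v**2 + 9*h) = 4 + v**2 + 9*h)
m(G) = -2 (m(G) = -2 + (-G + G) = -2 + 0 = -2)
L(j, s) = 9 + s**2 (L(j, s) = (70 - 2) + (4 + s**2 + 9*(-7)) = 68 + (4 + s**2 - 63) = 68 + (-59 + s**2) = 9 + s**2)
L(208, 138) + 40990 = (9 + 138**2) + 40990 = (9 + 19044) + 40990 = 19053 + 40990 = 60043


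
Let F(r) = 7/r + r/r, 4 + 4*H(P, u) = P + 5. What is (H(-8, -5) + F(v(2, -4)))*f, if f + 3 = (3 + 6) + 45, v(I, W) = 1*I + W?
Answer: -867/4 ≈ -216.75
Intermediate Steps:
v(I, W) = I + W
f = 51 (f = -3 + ((3 + 6) + 45) = -3 + (9 + 45) = -3 + 54 = 51)
H(P, u) = ¼ + P/4 (H(P, u) = -1 + (P + 5)/4 = -1 + (5 + P)/4 = -1 + (5/4 + P/4) = ¼ + P/4)
F(r) = 1 + 7/r (F(r) = 7/r + 1 = 1 + 7/r)
(H(-8, -5) + F(v(2, -4)))*f = ((¼ + (¼)*(-8)) + (7 + (2 - 4))/(2 - 4))*51 = ((¼ - 2) + (7 - 2)/(-2))*51 = (-7/4 - ½*5)*51 = (-7/4 - 5/2)*51 = -17/4*51 = -867/4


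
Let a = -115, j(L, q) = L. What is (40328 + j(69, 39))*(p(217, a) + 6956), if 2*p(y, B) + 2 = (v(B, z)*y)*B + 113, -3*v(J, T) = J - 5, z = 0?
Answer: -39757798269/2 ≈ -1.9879e+10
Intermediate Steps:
v(J, T) = 5/3 - J/3 (v(J, T) = -(J - 5)/3 = -(-5 + J)/3 = 5/3 - J/3)
p(y, B) = 111/2 + B*y*(5/3 - B/3)/2 (p(y, B) = -1 + (((5/3 - B/3)*y)*B + 113)/2 = -1 + ((y*(5/3 - B/3))*B + 113)/2 = -1 + (B*y*(5/3 - B/3) + 113)/2 = -1 + (113 + B*y*(5/3 - B/3))/2 = -1 + (113/2 + B*y*(5/3 - B/3)/2) = 111/2 + B*y*(5/3 - B/3)/2)
(40328 + j(69, 39))*(p(217, a) + 6956) = (40328 + 69)*((111/2 - ⅙*(-115)*217*(-5 - 115)) + 6956) = 40397*((111/2 - ⅙*(-115)*217*(-120)) + 6956) = 40397*((111/2 - 499100) + 6956) = 40397*(-998089/2 + 6956) = 40397*(-984177/2) = -39757798269/2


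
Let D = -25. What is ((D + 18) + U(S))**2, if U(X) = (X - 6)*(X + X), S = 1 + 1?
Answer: 529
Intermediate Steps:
S = 2
U(X) = 2*X*(-6 + X) (U(X) = (-6 + X)*(2*X) = 2*X*(-6 + X))
((D + 18) + U(S))**2 = ((-25 + 18) + 2*2*(-6 + 2))**2 = (-7 + 2*2*(-4))**2 = (-7 - 16)**2 = (-23)**2 = 529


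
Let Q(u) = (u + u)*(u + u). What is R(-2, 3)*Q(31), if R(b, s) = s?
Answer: 11532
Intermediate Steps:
Q(u) = 4*u² (Q(u) = (2*u)*(2*u) = 4*u²)
R(-2, 3)*Q(31) = 3*(4*31²) = 3*(4*961) = 3*3844 = 11532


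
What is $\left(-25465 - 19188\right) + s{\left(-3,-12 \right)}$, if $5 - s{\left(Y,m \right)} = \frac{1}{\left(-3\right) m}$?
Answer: $- \frac{1607329}{36} \approx -44648.0$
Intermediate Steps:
$s{\left(Y,m \right)} = 5 + \frac{1}{3 m}$ ($s{\left(Y,m \right)} = 5 - \frac{1}{\left(-3\right) m} = 5 - - \frac{1}{3 m} = 5 + \frac{1}{3 m}$)
$\left(-25465 - 19188\right) + s{\left(-3,-12 \right)} = \left(-25465 - 19188\right) + \left(5 + \frac{1}{3 \left(-12\right)}\right) = -44653 + \left(5 + \frac{1}{3} \left(- \frac{1}{12}\right)\right) = -44653 + \left(5 - \frac{1}{36}\right) = -44653 + \frac{179}{36} = - \frac{1607329}{36}$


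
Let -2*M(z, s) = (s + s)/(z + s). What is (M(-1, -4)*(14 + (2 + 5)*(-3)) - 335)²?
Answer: 2712609/25 ≈ 1.0850e+5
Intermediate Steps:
M(z, s) = -s/(s + z) (M(z, s) = -(s + s)/(2*(z + s)) = -2*s/(2*(s + z)) = -s/(s + z))
(M(-1, -4)*(14 + (2 + 5)*(-3)) - 335)² = ((-1*(-4)/(-4 - 1))*(14 + (2 + 5)*(-3)) - 335)² = ((-1*(-4)/(-5))*(14 + 7*(-3)) - 335)² = ((-1*(-4)*(-⅕))*(14 - 21) - 335)² = (-⅘*(-7) - 335)² = (28/5 - 335)² = (-1647/5)² = 2712609/25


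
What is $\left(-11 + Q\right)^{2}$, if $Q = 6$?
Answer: $25$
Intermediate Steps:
$\left(-11 + Q\right)^{2} = \left(-11 + 6\right)^{2} = \left(-5\right)^{2} = 25$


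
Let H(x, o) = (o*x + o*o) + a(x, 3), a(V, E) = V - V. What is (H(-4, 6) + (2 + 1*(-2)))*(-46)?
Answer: -552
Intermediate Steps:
a(V, E) = 0
H(x, o) = o² + o*x (H(x, o) = (o*x + o*o) + 0 = (o*x + o²) + 0 = (o² + o*x) + 0 = o² + o*x)
(H(-4, 6) + (2 + 1*(-2)))*(-46) = (6*(6 - 4) + (2 + 1*(-2)))*(-46) = (6*2 + (2 - 2))*(-46) = (12 + 0)*(-46) = 12*(-46) = -552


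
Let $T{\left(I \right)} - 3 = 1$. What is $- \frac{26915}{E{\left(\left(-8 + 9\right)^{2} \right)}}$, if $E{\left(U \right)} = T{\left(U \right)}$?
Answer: $- \frac{26915}{4} \approx -6728.8$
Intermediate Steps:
$T{\left(I \right)} = 4$ ($T{\left(I \right)} = 3 + 1 = 4$)
$E{\left(U \right)} = 4$
$- \frac{26915}{E{\left(\left(-8 + 9\right)^{2} \right)}} = - \frac{26915}{4}$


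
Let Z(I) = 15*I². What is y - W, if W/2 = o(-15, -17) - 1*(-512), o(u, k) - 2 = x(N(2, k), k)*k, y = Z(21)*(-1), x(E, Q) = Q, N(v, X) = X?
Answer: -8221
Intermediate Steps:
y = -6615 (y = (15*21²)*(-1) = (15*441)*(-1) = 6615*(-1) = -6615)
o(u, k) = 2 + k² (o(u, k) = 2 + k*k = 2 + k²)
W = 1606 (W = 2*((2 + (-17)²) - 1*(-512)) = 2*((2 + 289) + 512) = 2*(291 + 512) = 2*803 = 1606)
y - W = -6615 - 1*1606 = -6615 - 1606 = -8221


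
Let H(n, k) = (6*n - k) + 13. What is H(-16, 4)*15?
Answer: -1305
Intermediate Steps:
H(n, k) = 13 - k + 6*n (H(n, k) = (-k + 6*n) + 13 = 13 - k + 6*n)
H(-16, 4)*15 = (13 - 1*4 + 6*(-16))*15 = (13 - 4 - 96)*15 = -87*15 = -1305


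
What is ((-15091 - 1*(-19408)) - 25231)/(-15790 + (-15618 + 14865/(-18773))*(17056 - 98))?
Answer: 196309261/2486289191176 ≈ 7.8957e-5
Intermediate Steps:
((-15091 - 1*(-19408)) - 25231)/(-15790 + (-15618 + 14865/(-18773))*(17056 - 98)) = ((-15091 + 19408) - 25231)/(-15790 + (-15618 + 14865*(-1/18773))*16958) = (4317 - 25231)/(-15790 + (-15618 - 14865/18773)*16958) = -20914/(-15790 - 293211579/18773*16958) = -20914/(-15790 - 4972281956682/18773) = -20914/(-4972578382352/18773) = -20914*(-18773/4972578382352) = 196309261/2486289191176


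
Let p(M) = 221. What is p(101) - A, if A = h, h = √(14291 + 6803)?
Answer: 221 - √21094 ≈ 75.762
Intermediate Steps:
h = √21094 ≈ 145.24
A = √21094 ≈ 145.24
p(101) - A = 221 - √21094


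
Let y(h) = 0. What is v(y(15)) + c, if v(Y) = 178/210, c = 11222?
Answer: 1178399/105 ≈ 11223.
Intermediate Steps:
v(Y) = 89/105 (v(Y) = 178*(1/210) = 89/105)
v(y(15)) + c = 89/105 + 11222 = 1178399/105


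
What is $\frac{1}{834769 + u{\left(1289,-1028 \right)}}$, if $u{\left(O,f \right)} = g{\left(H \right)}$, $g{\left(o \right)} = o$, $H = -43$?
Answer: $\frac{1}{834726} \approx 1.198 \cdot 10^{-6}$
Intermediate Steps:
$u{\left(O,f \right)} = -43$
$\frac{1}{834769 + u{\left(1289,-1028 \right)}} = \frac{1}{834769 - 43} = \frac{1}{834726}$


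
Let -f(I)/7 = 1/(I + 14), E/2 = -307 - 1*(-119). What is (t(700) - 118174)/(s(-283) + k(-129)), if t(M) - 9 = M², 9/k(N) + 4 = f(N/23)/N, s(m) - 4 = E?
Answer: -12323479515/12403639 ≈ -993.54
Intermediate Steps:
E = -376 (E = 2*(-307 - 1*(-119)) = 2*(-307 + 119) = 2*(-188) = -376)
s(m) = -372 (s(m) = 4 - 376 = -372)
f(I) = -7/(14 + I) (f(I) = -7/(I + 14) = -7/(14 + I))
k(N) = 9/(-4 - 7/(N*(14 + N/23))) (k(N) = 9/(-4 + (-7/(14 + N/23))/N) = 9/(-4 - 7/(N*(14 + N/23))))
t(M) = 9 + M²
(t(700) - 118174)/(s(-283) + k(-129)) = ((9 + 700²) - 118174)/(-372 - 9*(-129)*(322 - 129)/(161 + 4*(-129)*(322 - 129))) = ((9 + 490000) - 118174)/(-372 - 9*(-129)*193/(161 + 4*(-129)*193)) = (490009 - 118174)/(-372 - 9*(-129)*193/(161 - 99588)) = 371835/(-372 - 9*(-129)*193/(-99427)) = 371835/(-372 - 9*(-129)*(-1/99427)*193) = 371835/(-372 - 224073/99427) = 371835/(-37210917/99427) = 371835*(-99427/37210917) = -12323479515/12403639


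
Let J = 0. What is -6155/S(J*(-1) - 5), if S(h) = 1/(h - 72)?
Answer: 473935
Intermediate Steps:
S(h) = 1/(-72 + h)
-6155/S(J*(-1) - 5) = -6155/(1/(-72 + (0*(-1) - 5))) = -6155/(1/(-72 + (0 - 5))) = -6155/(1/(-72 - 5)) = -6155/(1/(-77)) = -6155/(-1/77) = -6155*(-77) = 473935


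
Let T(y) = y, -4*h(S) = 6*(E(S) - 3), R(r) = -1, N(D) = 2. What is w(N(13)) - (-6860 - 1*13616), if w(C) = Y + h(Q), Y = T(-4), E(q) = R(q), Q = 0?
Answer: 20478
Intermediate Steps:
E(q) = -1
h(S) = 6 (h(S) = -3*(-1 - 3)/2 = -3*(-4)/2 = -¼*(-24) = 6)
Y = -4
w(C) = 2 (w(C) = -4 + 6 = 2)
w(N(13)) - (-6860 - 1*13616) = 2 - (-6860 - 1*13616) = 2 - (-6860 - 13616) = 2 - 1*(-20476) = 2 + 20476 = 20478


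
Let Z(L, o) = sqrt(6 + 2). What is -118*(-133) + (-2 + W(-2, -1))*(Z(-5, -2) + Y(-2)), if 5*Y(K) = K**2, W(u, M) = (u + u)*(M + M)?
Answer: 78494/5 + 12*sqrt(2) ≈ 15716.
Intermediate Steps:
Z(L, o) = 2*sqrt(2) (Z(L, o) = sqrt(8) = 2*sqrt(2))
W(u, M) = 4*M*u (W(u, M) = (2*u)*(2*M) = 4*M*u)
Y(K) = K**2/5
-118*(-133) + (-2 + W(-2, -1))*(Z(-5, -2) + Y(-2)) = -118*(-133) + (-2 + 4*(-1)*(-2))*(2*sqrt(2) + (1/5)*(-2)**2) = 15694 + (-2 + 8)*(2*sqrt(2) + (1/5)*4) = 15694 + 6*(2*sqrt(2) + 4/5) = 15694 + 6*(4/5 + 2*sqrt(2)) = 15694 + (24/5 + 12*sqrt(2)) = 78494/5 + 12*sqrt(2)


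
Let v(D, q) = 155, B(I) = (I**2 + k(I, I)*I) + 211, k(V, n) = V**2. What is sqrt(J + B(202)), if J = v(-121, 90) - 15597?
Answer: sqrt(8267981) ≈ 2875.4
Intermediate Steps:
B(I) = 211 + I**2 + I**3 (B(I) = (I**2 + I**2*I) + 211 = (I**2 + I**3) + 211 = 211 + I**2 + I**3)
J = -15442 (J = 155 - 15597 = -15442)
sqrt(J + B(202)) = sqrt(-15442 + (211 + 202**2 + 202**3)) = sqrt(-15442 + (211 + 40804 + 8242408)) = sqrt(-15442 + 8283423) = sqrt(8267981)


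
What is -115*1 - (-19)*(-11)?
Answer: -324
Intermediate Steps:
-115*1 - (-19)*(-11) = -115 - 1*209 = -115 - 209 = -324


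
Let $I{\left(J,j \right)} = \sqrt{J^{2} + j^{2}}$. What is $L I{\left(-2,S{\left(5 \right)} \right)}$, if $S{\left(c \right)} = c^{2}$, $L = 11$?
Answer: $11 \sqrt{629} \approx 275.88$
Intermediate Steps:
$L I{\left(-2,S{\left(5 \right)} \right)} = 11 \sqrt{\left(-2\right)^{2} + \left(5^{2}\right)^{2}} = 11 \sqrt{4 + 25^{2}} = 11 \sqrt{4 + 625} = 11 \sqrt{629}$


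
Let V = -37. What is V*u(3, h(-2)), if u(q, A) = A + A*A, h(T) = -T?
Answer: -222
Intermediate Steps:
u(q, A) = A + A²
V*u(3, h(-2)) = -37*(-1*(-2))*(1 - 1*(-2)) = -74*(1 + 2) = -74*3 = -37*6 = -222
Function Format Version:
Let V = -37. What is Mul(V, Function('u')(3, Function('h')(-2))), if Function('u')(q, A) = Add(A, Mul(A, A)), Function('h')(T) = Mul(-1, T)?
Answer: -222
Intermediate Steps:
Function('u')(q, A) = Add(A, Pow(A, 2))
Mul(V, Function('u')(3, Function('h')(-2))) = Mul(-37, Mul(Mul(-1, -2), Add(1, Mul(-1, -2)))) = Mul(-37, Mul(2, Add(1, 2))) = Mul(-37, Mul(2, 3)) = Mul(-37, 6) = -222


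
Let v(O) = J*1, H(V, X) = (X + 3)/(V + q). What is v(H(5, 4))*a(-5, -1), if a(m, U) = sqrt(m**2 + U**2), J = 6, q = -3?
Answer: 6*sqrt(26) ≈ 30.594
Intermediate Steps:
H(V, X) = (3 + X)/(-3 + V) (H(V, X) = (X + 3)/(V - 3) = (3 + X)/(-3 + V))
a(m, U) = sqrt(U**2 + m**2)
v(O) = 6 (v(O) = 6*1 = 6)
v(H(5, 4))*a(-5, -1) = 6*sqrt((-1)**2 + (-5)**2) = 6*sqrt(1 + 25) = 6*sqrt(26)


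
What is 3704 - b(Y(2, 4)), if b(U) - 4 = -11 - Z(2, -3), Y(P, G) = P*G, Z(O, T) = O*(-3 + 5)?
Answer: 3715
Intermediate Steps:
Z(O, T) = 2*O (Z(O, T) = O*2 = 2*O)
Y(P, G) = G*P
b(U) = -11 (b(U) = 4 + (-11 - 2*2) = 4 + (-11 - 1*4) = 4 + (-11 - 4) = 4 - 15 = -11)
3704 - b(Y(2, 4)) = 3704 - 1*(-11) = 3704 + 11 = 3715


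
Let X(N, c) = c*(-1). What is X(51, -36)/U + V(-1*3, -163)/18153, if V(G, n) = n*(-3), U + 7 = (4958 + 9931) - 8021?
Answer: 445393/13838637 ≈ 0.032185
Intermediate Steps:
X(N, c) = -c
U = 6861 (U = -7 + ((4958 + 9931) - 8021) = -7 + (14889 - 8021) = -7 + 6868 = 6861)
V(G, n) = -3*n
X(51, -36)/U + V(-1*3, -163)/18153 = -1*(-36)/6861 - 3*(-163)/18153 = 36*(1/6861) + 489*(1/18153) = 12/2287 + 163/6051 = 445393/13838637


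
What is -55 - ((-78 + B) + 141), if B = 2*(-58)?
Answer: -2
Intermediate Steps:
B = -116
-55 - ((-78 + B) + 141) = -55 - ((-78 - 116) + 141) = -55 - (-194 + 141) = -55 - 1*(-53) = -55 + 53 = -2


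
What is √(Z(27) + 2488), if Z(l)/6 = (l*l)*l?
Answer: √120586 ≈ 347.25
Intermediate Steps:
Z(l) = 6*l³ (Z(l) = 6*((l*l)*l) = 6*(l²*l) = 6*l³)
√(Z(27) + 2488) = √(6*27³ + 2488) = √(6*19683 + 2488) = √(118098 + 2488) = √120586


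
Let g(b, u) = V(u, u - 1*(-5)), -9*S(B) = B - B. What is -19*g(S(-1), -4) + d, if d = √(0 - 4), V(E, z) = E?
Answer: 76 + 2*I ≈ 76.0 + 2.0*I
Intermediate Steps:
S(B) = 0 (S(B) = -(B - B)/9 = -⅑*0 = 0)
g(b, u) = u
d = 2*I (d = √(-4) = 2*I ≈ 2.0*I)
-19*g(S(-1), -4) + d = -19*(-4) + 2*I = 76 + 2*I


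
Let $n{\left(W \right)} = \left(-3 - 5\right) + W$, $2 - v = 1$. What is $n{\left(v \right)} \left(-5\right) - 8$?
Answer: $27$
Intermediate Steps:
$v = 1$ ($v = 2 - 1 = 1$)
$n{\left(W \right)} = -8 + W$
$n{\left(v \right)} \left(-5\right) - 8 = \left(-8 + 1\right) \left(-5\right) - 8 = \left(-7\right) \left(-5\right) - 8 = 35 - 8 = 27$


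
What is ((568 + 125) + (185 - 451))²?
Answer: 182329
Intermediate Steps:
((568 + 125) + (185 - 451))² = (693 - 266)² = 427² = 182329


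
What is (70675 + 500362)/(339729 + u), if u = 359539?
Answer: 571037/699268 ≈ 0.81662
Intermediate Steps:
(70675 + 500362)/(339729 + u) = (70675 + 500362)/(339729 + 359539) = 571037/699268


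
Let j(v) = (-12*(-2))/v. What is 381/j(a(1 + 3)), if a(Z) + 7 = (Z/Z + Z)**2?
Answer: 1143/4 ≈ 285.75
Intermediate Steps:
a(Z) = -7 + (1 + Z)**2 (a(Z) = -7 + (Z/Z + Z)**2 = -7 + (1 + Z)**2)
j(v) = 24/v
381/j(a(1 + 3)) = 381/((24/(-7 + (1 + (1 + 3))**2))) = 381/((24/(-7 + (1 + 4)**2))) = 381/((24/(-7 + 5**2))) = 381/((24/(-7 + 25))) = 381/((24/18)) = 381/((24*(1/18))) = 381/(4/3) = 381*(3/4) = 1143/4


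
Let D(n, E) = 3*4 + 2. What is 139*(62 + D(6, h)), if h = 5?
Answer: 10564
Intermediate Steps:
D(n, E) = 14 (D(n, E) = 12 + 2 = 14)
139*(62 + D(6, h)) = 139*(62 + 14) = 139*76 = 10564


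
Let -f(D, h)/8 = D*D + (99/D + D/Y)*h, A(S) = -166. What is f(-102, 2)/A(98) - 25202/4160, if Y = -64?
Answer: 1453938029/2934880 ≈ 495.40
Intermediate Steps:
f(D, h) = -8*D² - 8*h*(99/D - D/64) (f(D, h) = -8*(D*D + (99/D + D/(-64))*h) = -8*(D² + (99/D + D*(-1/64))*h) = -8*(D² + (99/D - D/64)*h) = -8*(D² + h*(99/D - D/64)) = -8*D² - 8*h*(99/D - D/64))
f(-102, 2)/A(98) - 25202/4160 = ((⅛)*(-6336*2 + (-102)²*(2 - 64*(-102)))/(-102))/(-166) - 25202/4160 = ((⅛)*(-1/102)*(-12672 + 10404*(2 + 6528)))*(-1/166) - 25202*1/4160 = ((⅛)*(-1/102)*(-12672 + 10404*6530))*(-1/166) - 12601/2080 = ((⅛)*(-1/102)*(-12672 + 67938120))*(-1/166) - 12601/2080 = ((⅛)*(-1/102)*67925448)*(-1/166) - 12601/2080 = -2830227/34*(-1/166) - 12601/2080 = 2830227/5644 - 12601/2080 = 1453938029/2934880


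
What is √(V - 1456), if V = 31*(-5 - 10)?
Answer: I*√1921 ≈ 43.829*I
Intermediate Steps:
V = -465 (V = 31*(-15) = -465)
√(V - 1456) = √(-465 - 1456) = √(-1921) = I*√1921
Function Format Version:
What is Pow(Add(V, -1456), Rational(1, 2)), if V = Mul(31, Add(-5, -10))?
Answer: Mul(I, Pow(1921, Rational(1, 2))) ≈ Mul(43.829, I)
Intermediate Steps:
V = -465 (V = Mul(31, -15) = -465)
Pow(Add(V, -1456), Rational(1, 2)) = Pow(Add(-465, -1456), Rational(1, 2)) = Pow(-1921, Rational(1, 2)) = Mul(I, Pow(1921, Rational(1, 2)))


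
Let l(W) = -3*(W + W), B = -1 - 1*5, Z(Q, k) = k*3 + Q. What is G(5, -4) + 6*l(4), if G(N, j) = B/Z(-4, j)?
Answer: -1149/8 ≈ -143.63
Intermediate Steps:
Z(Q, k) = Q + 3*k (Z(Q, k) = 3*k + Q = Q + 3*k)
B = -6 (B = -1 - 5 = -6)
l(W) = -6*W
G(N, j) = -6/(-4 + 3*j)
G(5, -4) + 6*l(4) = -6/(-4 + 3*(-4)) + 6*(-6*4) = -6/(-4 - 12) + 6*(-24) = -6/(-16) - 144 = -6*(-1/16) - 144 = 3/8 - 144 = -1149/8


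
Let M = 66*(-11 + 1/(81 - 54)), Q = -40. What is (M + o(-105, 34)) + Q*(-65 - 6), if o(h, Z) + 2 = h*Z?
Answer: -13100/9 ≈ -1455.6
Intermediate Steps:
o(h, Z) = -2 + Z*h (o(h, Z) = -2 + h*Z = -2 + Z*h)
M = -6512/9 (M = 66*(-11 + 1/27) = 66*(-296/27) = -6512/9 ≈ -723.56)
(M + o(-105, 34)) + Q*(-65 - 6) = (-6512/9 + (-2 + 34*(-105))) - 40*(-65 - 6) = (-6512/9 + (-2 - 3570)) - 40*(-71) = (-6512/9 - 3572) + 2840 = -38660/9 + 2840 = -13100/9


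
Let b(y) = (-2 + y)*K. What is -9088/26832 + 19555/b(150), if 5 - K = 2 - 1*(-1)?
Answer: 32625607/496392 ≈ 65.725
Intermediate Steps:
K = 2 (K = 5 - (2 - 1*(-1)) = 5 - (2 + 1) = 5 - 1*3 = 5 - 3 = 2)
b(y) = -4 + 2*y (b(y) = (-2 + y)*2 = -4 + 2*y)
-9088/26832 + 19555/b(150) = -9088/26832 + 19555/(-4 + 2*150) = -9088*1/26832 + 19555/(-4 + 300) = -568/1677 + 19555/296 = 32625607/496392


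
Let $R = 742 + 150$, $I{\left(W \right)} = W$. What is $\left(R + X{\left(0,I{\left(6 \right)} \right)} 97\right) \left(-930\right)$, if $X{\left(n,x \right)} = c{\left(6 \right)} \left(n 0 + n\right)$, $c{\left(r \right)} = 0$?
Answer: $-829560$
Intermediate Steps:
$R = 892$
$X{\left(n,x \right)} = 0$ ($X{\left(n,x \right)} = 0 \left(n 0 + n\right) = 0 \left(0 + n\right) = 0 n = 0$)
$\left(R + X{\left(0,I{\left(6 \right)} \right)} 97\right) \left(-930\right) = \left(892 + 0 \cdot 97\right) \left(-930\right) = \left(892 + 0\right) \left(-930\right) = 892 \left(-930\right) = -829560$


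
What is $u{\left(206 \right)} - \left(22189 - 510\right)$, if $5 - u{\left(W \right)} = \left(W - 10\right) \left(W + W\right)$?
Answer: $-102426$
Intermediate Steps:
$u{\left(W \right)} = 5 - 2 W \left(-10 + W\right)$ ($u{\left(W \right)} = 5 - \left(W - 10\right) \left(W + W\right) = 5 - \left(-10 + W\right) 2 W = 5 - 2 W \left(-10 + W\right)$)
$u{\left(206 \right)} - \left(22189 - 510\right) = \left(5 - 2 \cdot 206^{2} + 20 \cdot 206\right) - \left(22189 - 510\right) = \left(5 - 84872 + 4120\right) - \left(22189 - 510\right) = \left(5 - 84872 + 4120\right) - 21679 = -80747 - 21679 = -102426$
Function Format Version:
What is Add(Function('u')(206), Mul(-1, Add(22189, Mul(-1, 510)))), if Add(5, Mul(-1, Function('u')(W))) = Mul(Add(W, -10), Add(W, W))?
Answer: -102426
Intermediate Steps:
Function('u')(W) = Add(5, Mul(-2, W, Add(-10, W))) (Function('u')(W) = Add(5, Mul(-1, Mul(Add(W, -10), Add(W, W)))) = Add(5, Mul(-1, Mul(Add(-10, W), Mul(2, W)))) = Add(5, Mul(-1, Mul(2, W, Add(-10, W)))) = Add(5, Mul(-2, W, Add(-10, W))))
Add(Function('u')(206), Mul(-1, Add(22189, Mul(-1, 510)))) = Add(Add(5, Mul(-2, Pow(206, 2)), Mul(20, 206)), Mul(-1, Add(22189, Mul(-1, 510)))) = Add(Add(5, Mul(-2, 42436), 4120), Mul(-1, Add(22189, -510))) = Add(Add(5, -84872, 4120), Mul(-1, 21679)) = Add(-80747, -21679) = -102426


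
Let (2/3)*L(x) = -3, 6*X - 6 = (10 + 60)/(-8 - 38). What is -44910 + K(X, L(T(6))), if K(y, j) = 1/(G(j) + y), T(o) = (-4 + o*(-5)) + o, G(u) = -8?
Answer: -44955048/1001 ≈ -44910.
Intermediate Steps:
X = 103/138 (X = 1 + ((10 + 60)/(-8 - 38))/6 = 1 + (70/(-46))/6 = 1 + (70*(-1/46))/6 = 1 + (⅙)*(-35/23) = 1 - 35/138 = 103/138 ≈ 0.74638)
T(o) = -4 - 4*o (T(o) = (-4 - 5*o) + o = -4 - 4*o)
L(x) = -9/2 (L(x) = (3/2)*(-3) = -9/2)
K(y, j) = 1/(-8 + y)
-44910 + K(X, L(T(6))) = -44910 + 1/(-8 + 103/138) = -44910 + 1/(-1001/138) = -44910 - 138/1001 = -44955048/1001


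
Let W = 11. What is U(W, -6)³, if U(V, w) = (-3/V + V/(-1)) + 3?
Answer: -753571/1331 ≈ -566.17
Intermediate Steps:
U(V, w) = 3 - V - 3/V (U(V, w) = (-3/V + V*(-1)) + 3 = (-3/V - V) + 3 = (-V - 3/V) + 3 = 3 - V - 3/V)
U(W, -6)³ = (3 - 1*11 - 3/11)³ = (3 - 11 - 3*1/11)³ = (3 - 11 - 3/11)³ = (-91/11)³ = -753571/1331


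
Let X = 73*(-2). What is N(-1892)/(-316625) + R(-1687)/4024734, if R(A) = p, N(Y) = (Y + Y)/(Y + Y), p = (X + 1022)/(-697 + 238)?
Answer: -20830553/5734491312375 ≈ -3.6325e-6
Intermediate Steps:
X = -146
p = -292/153 (p = (-146 + 1022)/(-697 + 238) = 876/(-459) = 876*(-1/459) = -292/153 ≈ -1.9085)
N(Y) = 1 (N(Y) = (2*Y)/((2*Y)) = (2*Y)*(1/(2*Y)) = 1)
R(A) = -292/153
N(-1892)/(-316625) + R(-1687)/4024734 = 1/(-316625) - 292/153/4024734 = 1*(-1/316625) - 292/153*1/4024734 = -1/316625 - 146/307892151 = -20830553/5734491312375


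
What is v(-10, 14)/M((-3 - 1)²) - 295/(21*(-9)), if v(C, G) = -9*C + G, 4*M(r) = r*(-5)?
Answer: -3439/945 ≈ -3.6392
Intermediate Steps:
M(r) = -5*r/4 (M(r) = (r*(-5))/4 = (-5*r)/4 = -5*r/4)
v(C, G) = G - 9*C
v(-10, 14)/M((-3 - 1)²) - 295/(21*(-9)) = (14 - 9*(-10))/((-5*(-3 - 1)²/4)) - 295/(21*(-9)) = (14 + 90)/((-5/4*(-4)²)) - 295/(-189) = 104/((-5/4*16)) - 295*(-1/189) = 104/(-20) + 295/189 = 104*(-1/20) + 295/189 = -26/5 + 295/189 = -3439/945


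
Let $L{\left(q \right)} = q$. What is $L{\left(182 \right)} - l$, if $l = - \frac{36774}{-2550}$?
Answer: $\frac{71221}{425} \approx 167.58$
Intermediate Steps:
$l = \frac{6129}{425}$ ($l = \left(-36774\right) \left(- \frac{1}{2550}\right) = \frac{6129}{425} \approx 14.421$)
$L{\left(182 \right)} - l = 182 - \frac{6129}{425} = \frac{71221}{425}$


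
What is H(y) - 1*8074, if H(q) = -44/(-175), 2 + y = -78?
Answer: -1412906/175 ≈ -8073.8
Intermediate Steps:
y = -80 (y = -2 - 78 = -80)
H(q) = 44/175 (H(q) = -44*(-1/175) = 44/175)
H(y) - 1*8074 = 44/175 - 1*8074 = 44/175 - 8074 = -1412906/175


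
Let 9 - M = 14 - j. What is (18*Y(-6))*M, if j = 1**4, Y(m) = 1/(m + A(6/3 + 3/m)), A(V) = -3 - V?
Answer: 48/7 ≈ 6.8571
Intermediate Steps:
Y(m) = 1/(-5 + m - 3/m) (Y(m) = 1/(m + (-3 - (6/3 + 3/m))) = 1/(m + (-3 - (6*(1/3) + 3/m))) = 1/(m + (-3 - (2 + 3/m))) = 1/(m + (-3 + (-2 - 3/m))) = 1/(m + (-5 - 3/m)) = 1/(-5 + m - 3/m))
j = 1
M = -4 (M = 9 - (14 - 1*1) = 9 - (14 - 1) = 9 - 1*13 = 9 - 13 = -4)
(18*Y(-6))*M = (18*(-1*(-6)/(3 - 1*(-6)*(-5 - 6))))*(-4) = (18*(-1*(-6)/(3 - 1*(-6)*(-11))))*(-4) = (18*(-1*(-6)/(3 - 66)))*(-4) = (18*(-1*(-6)/(-63)))*(-4) = (18*(-1*(-6)*(-1/63)))*(-4) = (18*(-2/21))*(-4) = -12/7*(-4) = 48/7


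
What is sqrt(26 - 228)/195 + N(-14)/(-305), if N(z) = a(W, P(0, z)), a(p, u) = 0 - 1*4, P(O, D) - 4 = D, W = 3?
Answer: 4/305 + I*sqrt(202)/195 ≈ 0.013115 + 0.072886*I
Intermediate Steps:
P(O, D) = 4 + D
a(p, u) = -4 (a(p, u) = 0 - 4 = -4)
N(z) = -4
sqrt(26 - 228)/195 + N(-14)/(-305) = sqrt(26 - 228)/195 - 4/(-305) = sqrt(-202)*(1/195) - 4*(-1/305) = (I*sqrt(202))*(1/195) + 4/305 = I*sqrt(202)/195 + 4/305 = 4/305 + I*sqrt(202)/195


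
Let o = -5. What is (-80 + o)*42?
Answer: -3570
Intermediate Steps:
(-80 + o)*42 = (-80 - 5)*42 = -85*42 = -3570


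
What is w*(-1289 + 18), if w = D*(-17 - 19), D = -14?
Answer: -640584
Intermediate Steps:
w = 504 (w = -14*(-17 - 19) = -14*(-36) = 504)
w*(-1289 + 18) = 504*(-1289 + 18) = 504*(-1271) = -640584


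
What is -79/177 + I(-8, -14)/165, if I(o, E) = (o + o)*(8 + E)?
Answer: 1319/9735 ≈ 0.13549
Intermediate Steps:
I(o, E) = 2*o*(8 + E) (I(o, E) = (2*o)*(8 + E) = 2*o*(8 + E))
-79/177 + I(-8, -14)/165 = -79/177 + (2*(-8)*(8 - 14))/165 = -79*1/177 + (2*(-8)*(-6))*(1/165) = -79/177 + 96*(1/165) = -79/177 + 32/55 = 1319/9735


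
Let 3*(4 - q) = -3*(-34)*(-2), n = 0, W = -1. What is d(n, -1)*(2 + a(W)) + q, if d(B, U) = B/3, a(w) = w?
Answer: 72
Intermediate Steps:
d(B, U) = B/3 (d(B, U) = B*(⅓) = B/3)
q = 72 (q = 4 - (-3*(-34))*(-2)/3 = 4 - 34*(-2) = 4 - ⅓*(-204) = 4 + 68 = 72)
d(n, -1)*(2 + a(W)) + q = ((⅓)*0)*(2 - 1) + 72 = 0*1 + 72 = 0 + 72 = 72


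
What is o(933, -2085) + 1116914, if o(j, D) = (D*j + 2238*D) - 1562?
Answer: -5496183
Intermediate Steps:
o(j, D) = -1562 + 2238*D + D*j (o(j, D) = (2238*D + D*j) - 1562 = -1562 + 2238*D + D*j)
o(933, -2085) + 1116914 = (-1562 + 2238*(-2085) - 2085*933) + 1116914 = (-1562 - 4666230 - 1945305) + 1116914 = -6613097 + 1116914 = -5496183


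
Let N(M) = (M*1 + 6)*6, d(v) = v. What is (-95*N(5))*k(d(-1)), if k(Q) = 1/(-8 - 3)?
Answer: 570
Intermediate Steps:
N(M) = 36 + 6*M (N(M) = (M + 6)*6 = (6 + M)*6 = 36 + 6*M)
k(Q) = -1/11 (k(Q) = 1/(-11) = -1/11)
(-95*N(5))*k(d(-1)) = -95*(36 + 6*5)*(-1/11) = -95*(36 + 30)*(-1/11) = -95*66*(-1/11) = -6270*(-1/11) = 570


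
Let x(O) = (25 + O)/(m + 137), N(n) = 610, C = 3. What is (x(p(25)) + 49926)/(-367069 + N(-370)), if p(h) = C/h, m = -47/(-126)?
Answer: -7201435826/52858656925 ≈ -0.13624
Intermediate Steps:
m = 47/126 (m = -47*(-1/126) = 47/126 ≈ 0.37302)
p(h) = 3/h
x(O) = 3150/17309 + 126*O/17309 (x(O) = (25 + O)/(47/126 + 137) = (25 + O)/(17309/126) = (25 + O)*(126/17309) = 3150/17309 + 126*O/17309)
(x(p(25)) + 49926)/(-367069 + N(-370)) = ((3150/17309 + 126*(3/25)/17309) + 49926)/(-367069 + 610) = ((3150/17309 + 126*(3*(1/25))/17309) + 49926)/(-366459) = ((3150/17309 + (126/17309)*(3/25)) + 49926)*(-1/366459) = ((3150/17309 + 378/432725) + 49926)*(-1/366459) = (79128/432725 + 49926)*(-1/366459) = (21604307478/432725)*(-1/366459) = -7201435826/52858656925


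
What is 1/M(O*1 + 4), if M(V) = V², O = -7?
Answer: ⅑ ≈ 0.11111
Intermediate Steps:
1/M(O*1 + 4) = 1/((-7*1 + 4)²) = 1/((-7 + 4)²) = 1/((-3)²) = 1/9 = ⅑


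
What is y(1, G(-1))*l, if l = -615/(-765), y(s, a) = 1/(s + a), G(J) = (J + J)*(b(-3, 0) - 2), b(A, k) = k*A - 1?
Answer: 41/357 ≈ 0.11485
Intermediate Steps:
b(A, k) = -1 + A*k (b(A, k) = A*k - 1 = -1 + A*k)
G(J) = -6*J (G(J) = (J + J)*((-1 - 3*0) - 2) = (2*J)*((-1 + 0) - 2) = (2*J)*(-1 - 2) = (2*J)*(-3) = -6*J)
y(s, a) = 1/(a + s)
l = 41/51 (l = -615*(-1/765) = 41/51 ≈ 0.80392)
y(1, G(-1))*l = (41/51)/(-6*(-1) + 1) = (41/51)/(6 + 1) = (41/51)/7 = (⅐)*(41/51) = 41/357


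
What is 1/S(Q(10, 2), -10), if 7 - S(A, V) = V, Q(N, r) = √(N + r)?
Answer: 1/17 ≈ 0.058824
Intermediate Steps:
S(A, V) = 7 - V
1/S(Q(10, 2), -10) = 1/(7 - 1*(-10)) = 1/(7 + 10) = 1/17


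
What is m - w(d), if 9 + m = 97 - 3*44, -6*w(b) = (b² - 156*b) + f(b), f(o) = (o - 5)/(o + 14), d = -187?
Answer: 11050913/1038 ≈ 10646.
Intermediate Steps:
f(o) = (-5 + o)/(14 + o)
w(b) = 26*b - b²/6 - (-5 + b)/(6*(14 + b)) (w(b) = -((b² - 156*b) + (-5 + b)/(14 + b))/6 = -(b² - 156*b + (-5 + b)/(14 + b))/6 = 26*b - b²/6 - (-5 + b)/(6*(14 + b)))
m = -44 (m = -9 + (97 - 3*44) = -9 + (97 - 132) = -9 - 35 = -44)
m - w(d) = -44 - (5 - 1*(-187) - 187*(14 - 187)*(156 - 1*(-187)))/(6*(14 - 187)) = -44 - (5 + 187 - 187*(-173)*(156 + 187))/(6*(-173)) = -44 - (-1)*(5 + 187 - 187*(-173)*343)/(6*173) = -44 - (-1)*(5 + 187 + 11096393)/(6*173) = -44 - (-1)*11096585/(6*173) = -44 - 1*(-11096585/1038) = -44 + 11096585/1038 = 11050913/1038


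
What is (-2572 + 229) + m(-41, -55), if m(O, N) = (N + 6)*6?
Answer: -2637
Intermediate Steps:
m(O, N) = 36 + 6*N (m(O, N) = (6 + N)*6 = 36 + 6*N)
(-2572 + 229) + m(-41, -55) = (-2572 + 229) + (36 + 6*(-55)) = -2343 + (36 - 330) = -2343 - 294 = -2637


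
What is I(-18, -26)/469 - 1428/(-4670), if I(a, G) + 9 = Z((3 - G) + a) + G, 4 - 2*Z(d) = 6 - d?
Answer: 527297/2190230 ≈ 0.24075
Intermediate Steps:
Z(d) = -1 + d/2 (Z(d) = 2 - (6 - d)/2 = 2 + (-3 + d/2) = -1 + d/2)
I(a, G) = -17/2 + G/2 + a/2 (I(a, G) = -9 + ((-1 + ((3 - G) + a)/2) + G) = -9 + ((-1 + (3 + a - G)/2) + G) = -9 + ((-1 + (3/2 + a/2 - G/2)) + G) = -9 + ((½ + a/2 - G/2) + G) = -9 + (½ + G/2 + a/2) = -17/2 + G/2 + a/2)
I(-18, -26)/469 - 1428/(-4670) = (-17/2 + (½)*(-26) + (½)*(-18))/469 - 1428/(-4670) = (-17/2 - 13 - 9)*(1/469) - 1428*(-1/4670) = -61/2*1/469 + 714/2335 = -61/938 + 714/2335 = 527297/2190230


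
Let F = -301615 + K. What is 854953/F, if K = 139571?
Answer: -854953/162044 ≈ -5.2761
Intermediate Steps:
F = -162044 (F = -301615 + 139571 = -162044)
854953/F = 854953/(-162044) = 854953*(-1/162044) = -854953/162044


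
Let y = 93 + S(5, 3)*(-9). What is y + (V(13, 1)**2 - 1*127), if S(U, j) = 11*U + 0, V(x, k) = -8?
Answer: -465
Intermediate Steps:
S(U, j) = 11*U
y = -402 (y = 93 + (11*5)*(-9) = 93 + 55*(-9) = 93 - 495 = -402)
y + (V(13, 1)**2 - 1*127) = -402 + ((-8)**2 - 1*127) = -402 + (64 - 127) = -402 - 63 = -465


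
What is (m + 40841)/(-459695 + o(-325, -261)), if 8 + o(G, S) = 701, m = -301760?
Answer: 260919/459002 ≈ 0.56845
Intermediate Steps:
o(G, S) = 693 (o(G, S) = -8 + 701 = 693)
(m + 40841)/(-459695 + o(-325, -261)) = (-301760 + 40841)/(-459695 + 693) = -260919/(-459002) = -260919*(-1/459002) = 260919/459002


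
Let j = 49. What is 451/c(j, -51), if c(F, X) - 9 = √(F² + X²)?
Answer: -4059/4921 + 451*√5002/4921 ≈ 5.6570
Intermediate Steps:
c(F, X) = 9 + √(F² + X²)
451/c(j, -51) = 451/(9 + √(49² + (-51)²)) = 451/(9 + √(2401 + 2601)) = 451/(9 + √5002)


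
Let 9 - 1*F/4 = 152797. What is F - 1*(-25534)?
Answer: -585618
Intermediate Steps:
F = -611152 (F = 36 - 4*152797 = 36 - 611188 = -611152)
F - 1*(-25534) = -611152 - 1*(-25534) = -611152 + 25534 = -585618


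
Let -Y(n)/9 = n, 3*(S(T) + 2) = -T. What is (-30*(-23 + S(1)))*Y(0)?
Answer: 0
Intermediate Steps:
S(T) = -2 - T/3 (S(T) = -2 + (-T)/3 = -2 - T/3)
Y(n) = -9*n
(-30*(-23 + S(1)))*Y(0) = (-30*(-23 + (-2 - 1/3*1)))*(-9*0) = -30*(-23 + (-2 - 1/3))*0 = -30*(-23 - 7/3)*0 = -30*(-76/3)*0 = 760*0 = 0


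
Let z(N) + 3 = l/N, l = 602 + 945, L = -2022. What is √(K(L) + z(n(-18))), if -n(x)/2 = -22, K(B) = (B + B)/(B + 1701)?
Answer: 3*√27557101/2354 ≈ 6.6901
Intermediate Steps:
K(B) = 2*B/(1701 + B) (K(B) = (2*B)/(1701 + B) = 2*B/(1701 + B))
n(x) = 44 (n(x) = -2*(-22) = 44)
l = 1547
z(N) = -3 + 1547/N
√(K(L) + z(n(-18))) = √(2*(-2022)/(1701 - 2022) + (-3 + 1547/44)) = √(2*(-2022)/(-321) + (-3 + 1547*(1/44))) = √(2*(-2022)*(-1/321) + (-3 + 1547/44)) = √(1348/107 + 1415/44) = √(210717/4708) = 3*√27557101/2354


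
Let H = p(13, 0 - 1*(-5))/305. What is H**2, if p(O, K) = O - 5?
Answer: 64/93025 ≈ 0.00068799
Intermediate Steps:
p(O, K) = -5 + O
H = 8/305 (H = (-5 + 13)/305 = 8*(1/305) = 8/305 ≈ 0.026230)
H**2 = (8/305)**2 = 64/93025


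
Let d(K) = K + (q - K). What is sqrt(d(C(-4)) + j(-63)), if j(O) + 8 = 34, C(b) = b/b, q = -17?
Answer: 3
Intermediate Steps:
C(b) = 1
j(O) = 26 (j(O) = -8 + 34 = 26)
d(K) = -17 (d(K) = K + (-17 - K) = -17)
sqrt(d(C(-4)) + j(-63)) = sqrt(-17 + 26) = sqrt(9) = 3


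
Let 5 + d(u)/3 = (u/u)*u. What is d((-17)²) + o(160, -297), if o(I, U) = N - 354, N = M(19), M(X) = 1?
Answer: 499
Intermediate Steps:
N = 1
o(I, U) = -353 (o(I, U) = 1 - 354 = -353)
d(u) = -15 + 3*u (d(u) = -15 + 3*((u/u)*u) = -15 + 3*(1*u) = -15 + 3*u)
d((-17)²) + o(160, -297) = (-15 + 3*(-17)²) - 353 = (-15 + 3*289) - 353 = (-15 + 867) - 353 = 852 - 353 = 499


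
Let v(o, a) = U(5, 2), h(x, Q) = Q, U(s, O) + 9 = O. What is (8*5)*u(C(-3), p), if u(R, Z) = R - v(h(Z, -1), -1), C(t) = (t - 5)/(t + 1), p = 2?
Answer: 440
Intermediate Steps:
U(s, O) = -9 + O
C(t) = (-5 + t)/(1 + t)
v(o, a) = -7 (v(o, a) = -9 + 2 = -7)
u(R, Z) = 7 + R (u(R, Z) = R - 1*(-7) = R + 7 = 7 + R)
(8*5)*u(C(-3), p) = (8*5)*(7 + (-5 - 3)/(1 - 3)) = 40*(7 - 8/(-2)) = 40*(7 - ½*(-8)) = 40*(7 + 4) = 40*11 = 440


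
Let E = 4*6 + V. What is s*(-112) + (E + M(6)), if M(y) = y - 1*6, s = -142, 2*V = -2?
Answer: 15927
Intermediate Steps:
V = -1 (V = (½)*(-2) = -1)
M(y) = -6 + y (M(y) = y - 6 = -6 + y)
E = 23 (E = 4*6 - 1 = 24 - 1 = 23)
s*(-112) + (E + M(6)) = -142*(-112) + (23 + (-6 + 6)) = 15904 + (23 + 0) = 15904 + 23 = 15927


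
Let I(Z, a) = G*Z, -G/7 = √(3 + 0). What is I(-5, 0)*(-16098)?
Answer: -563430*√3 ≈ -9.7589e+5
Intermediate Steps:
G = -7*√3 (G = -7*√(3 + 0) = -7*√3 ≈ -12.124)
I(Z, a) = -7*Z*√3 (I(Z, a) = (-7*√3)*Z = -7*Z*√3)
I(-5, 0)*(-16098) = -7*(-5)*√3*(-16098) = (35*√3)*(-16098) = -563430*√3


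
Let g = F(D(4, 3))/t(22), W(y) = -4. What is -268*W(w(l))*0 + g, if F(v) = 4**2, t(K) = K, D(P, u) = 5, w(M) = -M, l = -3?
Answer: 8/11 ≈ 0.72727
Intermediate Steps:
F(v) = 16
g = 8/11 (g = 16/22 = 16*(1/22) = 8/11 ≈ 0.72727)
-268*W(w(l))*0 + g = -(-1072)*0 + 8/11 = -268*0 + 8/11 = 0 + 8/11 = 8/11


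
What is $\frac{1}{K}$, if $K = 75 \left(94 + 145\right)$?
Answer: $\frac{1}{17925} \approx 5.5788 \cdot 10^{-5}$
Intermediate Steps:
$K = 17925$ ($K = 75 \cdot 239 = 17925$)
$\frac{1}{K} = \frac{1}{17925}$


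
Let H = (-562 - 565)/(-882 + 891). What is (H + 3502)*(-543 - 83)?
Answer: -19024766/9 ≈ -2.1139e+6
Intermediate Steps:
H = -1127/9 ≈ -125.22
(H + 3502)*(-543 - 83) = (-1127/9 + 3502)*(-543 - 83) = (30391/9)*(-626) = -19024766/9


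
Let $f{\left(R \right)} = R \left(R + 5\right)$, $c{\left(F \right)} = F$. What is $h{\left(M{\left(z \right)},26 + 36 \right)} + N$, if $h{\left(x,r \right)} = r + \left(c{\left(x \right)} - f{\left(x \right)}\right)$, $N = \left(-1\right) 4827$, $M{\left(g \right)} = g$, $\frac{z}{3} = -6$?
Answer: $-5017$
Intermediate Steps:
$z = -18$ ($z = 3 \left(-6\right) = -18$)
$f{\left(R \right)} = R \left(5 + R\right)$
$N = -4827$
$h{\left(x,r \right)} = r + x - x \left(5 + x\right)$ ($h{\left(x,r \right)} = r - \left(- x + x \left(5 + x\right)\right) = r + x - x \left(5 + x\right)$)
$h{\left(M{\left(z \right)},26 + 36 \right)} + N = \left(\left(26 + 36\right) - 18 - - 18 \left(5 - 18\right)\right) - 4827 = \left(62 - 18 - \left(-18\right) \left(-13\right)\right) - 4827 = \left(62 - 18 - 234\right) - 4827 = -190 - 4827 = -5017$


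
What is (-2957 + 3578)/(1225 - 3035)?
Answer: -621/1810 ≈ -0.34309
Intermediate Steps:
(-2957 + 3578)/(1225 - 3035) = 621/(-1810) = 621*(-1/1810) = -621/1810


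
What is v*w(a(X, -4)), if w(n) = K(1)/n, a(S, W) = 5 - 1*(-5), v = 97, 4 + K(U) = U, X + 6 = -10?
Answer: -291/10 ≈ -29.100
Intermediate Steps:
X = -16 (X = -6 - 10 = -16)
K(U) = -4 + U
a(S, W) = 10 (a(S, W) = 5 + 5 = 10)
w(n) = -3/n (w(n) = (-4 + 1)/n = -3/n)
v*w(a(X, -4)) = 97*(-3/10) = -291/10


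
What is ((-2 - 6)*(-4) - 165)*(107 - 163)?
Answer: 7448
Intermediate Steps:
((-2 - 6)*(-4) - 165)*(107 - 163) = (-8*(-4) - 165)*(-56) = (32 - 165)*(-56) = -133*(-56) = 7448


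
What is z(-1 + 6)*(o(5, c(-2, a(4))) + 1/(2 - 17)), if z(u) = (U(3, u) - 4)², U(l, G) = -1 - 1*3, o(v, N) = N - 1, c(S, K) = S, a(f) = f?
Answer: -2944/15 ≈ -196.27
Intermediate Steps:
o(v, N) = -1 + N
U(l, G) = -4 (U(l, G) = -1 - 3 = -4)
z(u) = 64 (z(u) = (-4 - 4)² = (-8)² = 64)
z(-1 + 6)*(o(5, c(-2, a(4))) + 1/(2 - 17)) = 64*((-1 - 2) + 1/(2 - 17)) = 64*(-3 + 1/(-15)) = 64*(-3 - 1/15) = 64*(-46/15) = -2944/15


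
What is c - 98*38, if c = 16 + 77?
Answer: -3631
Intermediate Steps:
c = 93
c - 98*38 = 93 - 98*38 = 93 - 3724 = -3631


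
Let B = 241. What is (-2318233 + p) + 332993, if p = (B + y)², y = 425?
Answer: -1541684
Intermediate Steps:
p = 443556 (p = (241 + 425)² = 666² = 443556)
(-2318233 + p) + 332993 = (-2318233 + 443556) + 332993 = -1874677 + 332993 = -1541684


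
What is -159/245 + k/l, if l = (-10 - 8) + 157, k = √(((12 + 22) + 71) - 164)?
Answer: -159/245 + I*√59/139 ≈ -0.64898 + 0.05526*I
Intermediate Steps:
k = I*√59 (k = √((34 + 71) - 164) = √(105 - 164) = √(-59) = I*√59 ≈ 7.6811*I)
l = 139 (l = -18 + 157 = 139)
-159/245 + k/l = -159/245 + (I*√59)/139 = -159*1/245 + (I*√59)*(1/139) = -159/245 + I*√59/139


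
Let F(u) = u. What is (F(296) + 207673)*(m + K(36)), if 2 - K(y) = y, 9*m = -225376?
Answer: -15644953286/3 ≈ -5.2150e+9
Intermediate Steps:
m = -225376/9 (m = (⅑)*(-225376) = -225376/9 ≈ -25042.)
K(y) = 2 - y
(F(296) + 207673)*(m + K(36)) = (296 + 207673)*(-225376/9 + (2 - 1*36)) = 207969*(-225376/9 + (2 - 36)) = 207969*(-225376/9 - 34) = 207969*(-225682/9) = -15644953286/3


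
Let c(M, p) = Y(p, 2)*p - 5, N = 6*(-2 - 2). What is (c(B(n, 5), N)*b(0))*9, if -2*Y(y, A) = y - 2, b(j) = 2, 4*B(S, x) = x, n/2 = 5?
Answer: -5706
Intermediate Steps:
n = 10 (n = 2*5 = 10)
B(S, x) = x/4
Y(y, A) = 1 - y/2 (Y(y, A) = -(y - 2)/2 = -(-2 + y)/2 = 1 - y/2)
N = -24 (N = 6*(-4) = -24)
c(M, p) = -5 + p*(1 - p/2) (c(M, p) = (1 - p/2)*p - 5 = p*(1 - p/2) - 5 = -5 + p*(1 - p/2))
(c(B(n, 5), N)*b(0))*9 = ((-5 - 24 - ½*(-24)²)*2)*9 = ((-5 - 24 - ½*576)*2)*9 = ((-5 - 24 - 288)*2)*9 = -317*2*9 = -634*9 = -5706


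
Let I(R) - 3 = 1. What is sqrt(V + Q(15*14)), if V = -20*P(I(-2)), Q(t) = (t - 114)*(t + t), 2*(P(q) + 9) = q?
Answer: 34*sqrt(35) ≈ 201.15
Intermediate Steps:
I(R) = 4 (I(R) = 3 + 1 = 4)
P(q) = -9 + q/2
Q(t) = 2*t*(-114 + t) (Q(t) = (-114 + t)*(2*t) = 2*t*(-114 + t))
V = 140 (V = -20*(-9 + (1/2)*4) = -20*(-9 + 2) = -20*(-7) = 140)
sqrt(V + Q(15*14)) = sqrt(140 + 2*(15*14)*(-114 + 15*14)) = sqrt(140 + 2*210*(-114 + 210)) = sqrt(140 + 2*210*96) = sqrt(140 + 40320) = sqrt(40460) = 34*sqrt(35)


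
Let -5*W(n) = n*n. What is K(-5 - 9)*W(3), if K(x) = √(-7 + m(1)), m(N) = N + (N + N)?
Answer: -18*I/5 ≈ -3.6*I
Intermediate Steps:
W(n) = -n²/5 (W(n) = -n*n/5 = -n²/5)
m(N) = 3*N (m(N) = N + 2*N = 3*N)
K(x) = 2*I (K(x) = √(-7 + 3*1) = √(-7 + 3) = √(-4) = 2*I)
K(-5 - 9)*W(3) = (2*I)*(-⅕*3²) = (2*I)*(-⅕*9) = (2*I)*(-9/5) = -18*I/5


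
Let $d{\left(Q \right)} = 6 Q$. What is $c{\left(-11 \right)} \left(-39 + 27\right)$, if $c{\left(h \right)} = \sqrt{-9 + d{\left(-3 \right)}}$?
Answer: $- 36 i \sqrt{3} \approx - 62.354 i$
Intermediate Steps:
$c{\left(h \right)} = 3 i \sqrt{3}$ ($c{\left(h \right)} = \sqrt{-9 + 6 \left(-3\right)} = \sqrt{-9 - 18} = \sqrt{-27} = 3 i \sqrt{3}$)
$c{\left(-11 \right)} \left(-39 + 27\right) = 3 i \sqrt{3} \left(-39 + 27\right) = 3 i \sqrt{3} \left(-12\right) = - 36 i \sqrt{3}$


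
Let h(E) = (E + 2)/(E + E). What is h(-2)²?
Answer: 0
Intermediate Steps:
h(E) = (2 + E)/(2*E) (h(E) = (2 + E)/((2*E)) = (2 + E)*(1/(2*E)) = (2 + E)/(2*E))
h(-2)² = ((½)*(2 - 2)/(-2))² = ((½)*(-½)*0)² = 0² = 0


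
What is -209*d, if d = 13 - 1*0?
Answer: -2717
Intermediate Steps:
d = 13 (d = 13 + 0 = 13)
-209*d = -209*13 = -2717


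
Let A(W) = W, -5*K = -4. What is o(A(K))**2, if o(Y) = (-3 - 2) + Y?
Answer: 441/25 ≈ 17.640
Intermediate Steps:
K = 4/5 (K = -1/5*(-4) = 4/5 ≈ 0.80000)
o(Y) = -5 + Y
o(A(K))**2 = (-5 + 4/5)**2 = (-21/5)**2 = 441/25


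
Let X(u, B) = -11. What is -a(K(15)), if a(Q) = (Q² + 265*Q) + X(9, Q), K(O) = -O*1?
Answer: 3761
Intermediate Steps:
K(O) = -O
a(Q) = -11 + Q² + 265*Q (a(Q) = (Q² + 265*Q) - 11 = -11 + Q² + 265*Q)
-a(K(15)) = -(-11 + (-1*15)² + 265*(-1*15)) = -(-11 + (-15)² + 265*(-15)) = -(-11 + 225 - 3975) = -1*(-3761) = 3761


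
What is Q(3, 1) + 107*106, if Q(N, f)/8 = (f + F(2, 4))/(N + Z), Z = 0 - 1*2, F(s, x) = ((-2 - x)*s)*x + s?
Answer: 10982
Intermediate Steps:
F(s, x) = s + s*x*(-2 - x) (F(s, x) = (s*(-2 - x))*x + s = s*x*(-2 - x) + s = s + s*x*(-2 - x))
Z = -2 (Z = 0 - 2 = -2)
Q(N, f) = 8*(-46 + f)/(-2 + N) (Q(N, f) = 8*((f + 2*(1 - 1*4² - 2*4))/(N - 2)) = 8*((f + 2*(1 - 1*16 - 8))/(-2 + N)) = 8*((f + 2*(1 - 16 - 8))/(-2 + N)) = 8*((f + 2*(-23))/(-2 + N)) = 8*((f - 46)/(-2 + N)) = 8*((-46 + f)/(-2 + N)) = 8*(-46 + f)/(-2 + N))
Q(3, 1) + 107*106 = 8*(-46 + 1)/(-2 + 3) + 107*106 = 8*(-45)/1 + 11342 = 8*1*(-45) + 11342 = -360 + 11342 = 10982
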